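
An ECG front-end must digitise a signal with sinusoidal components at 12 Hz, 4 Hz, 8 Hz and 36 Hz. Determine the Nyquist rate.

72 Hz

Highest-frequency component: 36 Hz.
Nyquist rate = 2 × 36 Hz = 72 Hz.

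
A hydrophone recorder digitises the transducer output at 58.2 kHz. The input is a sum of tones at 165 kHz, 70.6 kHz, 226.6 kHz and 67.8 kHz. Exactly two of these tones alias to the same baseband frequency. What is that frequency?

9.6 kHz

fs/2 = 29.1 kHz.
165 kHz mod fs = 48.6 kHz.
48.6 kHz > fs/2 = 29.1 kHz, folds to fs − 48.6 kHz = 9.6 kHz.
70.6 kHz mod fs = 12.4 kHz.
12.4 kHz ≤ fs/2 = 29.1 kHz, appears at 12.4 kHz.
226.6 kHz mod fs = 52 kHz.
52 kHz > fs/2 = 29.1 kHz, folds to fs − 52 kHz = 6.2 kHz.
67.8 kHz mod fs = 9.6 kHz.
9.6 kHz ≤ fs/2 = 29.1 kHz, appears at 9.6 kHz.
67.8 kHz and 165 kHz both map to 9.6 kHz.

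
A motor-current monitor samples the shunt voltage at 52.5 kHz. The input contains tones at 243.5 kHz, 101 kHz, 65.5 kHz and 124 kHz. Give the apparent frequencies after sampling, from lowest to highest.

4 kHz, 13 kHz, 19 kHz

fs/2 = 26.25 kHz.
243.5 kHz mod fs = 33.5 kHz.
33.5 kHz > fs/2 = 26.25 kHz, folds to fs − 33.5 kHz = 19 kHz.
101 kHz mod fs = 48.5 kHz.
48.5 kHz > fs/2 = 26.25 kHz, folds to fs − 48.5 kHz = 4 kHz.
65.5 kHz mod fs = 13 kHz.
13 kHz ≤ fs/2 = 26.25 kHz, appears at 13 kHz.
124 kHz mod fs = 19 kHz.
19 kHz ≤ fs/2 = 26.25 kHz, appears at 19 kHz.
Distinct values: {4 kHz, 13 kHz, 19 kHz}.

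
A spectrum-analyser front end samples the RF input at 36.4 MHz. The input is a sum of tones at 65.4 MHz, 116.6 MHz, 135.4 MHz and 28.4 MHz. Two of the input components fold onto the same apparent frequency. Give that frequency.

fs/2 = 18.2 MHz.
65.4 MHz mod fs = 29 MHz.
29 MHz > fs/2 = 18.2 MHz, folds to fs − 29 MHz = 7.4 MHz.
116.6 MHz mod fs = 7.4 MHz.
7.4 MHz ≤ fs/2 = 18.2 MHz, appears at 7.4 MHz.
135.4 MHz mod fs = 26.2 MHz.
26.2 MHz > fs/2 = 18.2 MHz, folds to fs − 26.2 MHz = 10.2 MHz.
28.4 MHz > fs/2 = 18.2 MHz, folds to fs − 28.4 MHz = 8 MHz.
65.4 MHz and 116.6 MHz both map to 7.4 MHz.

7.4 MHz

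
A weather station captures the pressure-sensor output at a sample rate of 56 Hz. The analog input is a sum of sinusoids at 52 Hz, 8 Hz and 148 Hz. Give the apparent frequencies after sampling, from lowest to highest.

4 Hz, 8 Hz, 20 Hz

fs/2 = 28 Hz.
52 Hz > fs/2 = 28 Hz, folds to fs − 52 Hz = 4 Hz.
8 Hz ≤ fs/2 = 28 Hz, passes unchanged.
148 Hz mod fs = 36 Hz.
36 Hz > fs/2 = 28 Hz, folds to fs − 36 Hz = 20 Hz.
Distinct values: {4 Hz, 8 Hz, 20 Hz}.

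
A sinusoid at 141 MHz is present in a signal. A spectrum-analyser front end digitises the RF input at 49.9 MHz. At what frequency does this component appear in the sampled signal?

141 MHz mod fs = 41.2 MHz.
41.2 MHz > fs/2 = 24.95 MHz, folds to fs − 41.2 MHz = 8.7 MHz.

8.7 MHz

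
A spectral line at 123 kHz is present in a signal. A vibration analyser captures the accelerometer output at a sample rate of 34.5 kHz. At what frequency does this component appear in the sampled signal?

123 kHz mod fs = 19.5 kHz.
19.5 kHz > fs/2 = 17.25 kHz, folds to fs − 19.5 kHz = 15 kHz.

15 kHz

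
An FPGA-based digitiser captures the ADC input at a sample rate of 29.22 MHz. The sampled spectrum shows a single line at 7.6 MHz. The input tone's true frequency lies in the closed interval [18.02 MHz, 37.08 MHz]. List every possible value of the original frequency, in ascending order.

21.62 MHz, 36.82 MHz

Frequencies that alias to 7.6 MHz are k·fs ± 7.6 MHz for integer k ≥ 0.
k=0: 7.6 MHz.
k=1: 21.62 MHz, 36.82 MHz.
k=2: 50.84 MHz, 66.04 MHz.
Within [18.02 MHz, 37.08 MHz]: 21.62 MHz, 36.82 MHz.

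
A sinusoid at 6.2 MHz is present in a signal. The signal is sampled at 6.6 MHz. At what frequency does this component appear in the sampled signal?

6.2 MHz > fs/2 = 3.3 MHz, folds to fs − 6.2 MHz = 0.4 MHz.

0.4 MHz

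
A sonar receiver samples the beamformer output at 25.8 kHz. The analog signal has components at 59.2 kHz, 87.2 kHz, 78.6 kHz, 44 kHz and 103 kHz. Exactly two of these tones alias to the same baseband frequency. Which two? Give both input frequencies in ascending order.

fs/2 = 12.9 kHz.
59.2 kHz mod fs = 7.6 kHz.
7.6 kHz ≤ fs/2 = 12.9 kHz, appears at 7.6 kHz.
87.2 kHz mod fs = 9.8 kHz.
9.8 kHz ≤ fs/2 = 12.9 kHz, appears at 9.8 kHz.
78.6 kHz mod fs = 1.2 kHz.
1.2 kHz ≤ fs/2 = 12.9 kHz, appears at 1.2 kHz.
44 kHz mod fs = 18.2 kHz.
18.2 kHz > fs/2 = 12.9 kHz, folds to fs − 18.2 kHz = 7.6 kHz.
103 kHz mod fs = 25.6 kHz.
25.6 kHz > fs/2 = 12.9 kHz, folds to fs − 25.6 kHz = 0.2 kHz.
44 kHz and 59.2 kHz both map to 7.6 kHz.

44 kHz, 59.2 kHz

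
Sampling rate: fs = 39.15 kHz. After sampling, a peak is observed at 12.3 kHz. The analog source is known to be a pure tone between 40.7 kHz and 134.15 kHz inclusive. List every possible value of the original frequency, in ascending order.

Frequencies that alias to 12.3 kHz are k·fs ± 12.3 kHz for integer k ≥ 0.
k=0: 12.3 kHz.
k=1: 26.85 kHz, 51.45 kHz.
k=2: 66 kHz, 90.6 kHz.
k=3: 105.15 kHz, 129.75 kHz.
k=4: 144.3 kHz, 168.9 kHz.
Within [40.7 kHz, 134.15 kHz]: 51.45 kHz, 66 kHz, 90.6 kHz, 105.15 kHz, 129.75 kHz.

51.45 kHz, 66 kHz, 90.6 kHz, 105.15 kHz, 129.75 kHz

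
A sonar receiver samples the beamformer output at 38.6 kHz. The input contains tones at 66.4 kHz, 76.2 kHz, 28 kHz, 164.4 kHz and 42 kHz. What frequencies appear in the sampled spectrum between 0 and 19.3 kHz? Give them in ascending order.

1 kHz, 3.4 kHz, 10 kHz, 10.6 kHz, 10.8 kHz

fs/2 = 19.3 kHz.
66.4 kHz mod fs = 27.8 kHz.
27.8 kHz > fs/2 = 19.3 kHz, folds to fs − 27.8 kHz = 10.8 kHz.
76.2 kHz mod fs = 37.6 kHz.
37.6 kHz > fs/2 = 19.3 kHz, folds to fs − 37.6 kHz = 1 kHz.
28 kHz > fs/2 = 19.3 kHz, folds to fs − 28 kHz = 10.6 kHz.
164.4 kHz mod fs = 10 kHz.
10 kHz ≤ fs/2 = 19.3 kHz, appears at 10 kHz.
42 kHz mod fs = 3.4 kHz.
3.4 kHz ≤ fs/2 = 19.3 kHz, appears at 3.4 kHz.
Distinct values: {1 kHz, 3.4 kHz, 10 kHz, 10.6 kHz, 10.8 kHz}.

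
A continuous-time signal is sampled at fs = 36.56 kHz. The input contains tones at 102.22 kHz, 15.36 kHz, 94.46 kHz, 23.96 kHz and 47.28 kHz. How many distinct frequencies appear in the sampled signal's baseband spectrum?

5

fs/2 = 18.28 kHz.
102.22 kHz mod fs = 29.1 kHz.
29.1 kHz > fs/2 = 18.28 kHz, folds to fs − 29.1 kHz = 7.46 kHz.
15.36 kHz ≤ fs/2 = 18.28 kHz, passes unchanged.
94.46 kHz mod fs = 21.34 kHz.
21.34 kHz > fs/2 = 18.28 kHz, folds to fs − 21.34 kHz = 15.22 kHz.
23.96 kHz > fs/2 = 18.28 kHz, folds to fs − 23.96 kHz = 12.6 kHz.
47.28 kHz mod fs = 10.72 kHz.
10.72 kHz ≤ fs/2 = 18.28 kHz, appears at 10.72 kHz.
Distinct values: {7.46 kHz, 10.72 kHz, 12.6 kHz, 15.22 kHz, 15.36 kHz} → 5.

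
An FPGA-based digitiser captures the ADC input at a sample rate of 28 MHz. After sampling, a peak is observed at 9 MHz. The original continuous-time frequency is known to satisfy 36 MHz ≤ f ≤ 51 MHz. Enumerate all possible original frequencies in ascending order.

37 MHz, 47 MHz

Frequencies that alias to 9 MHz are k·fs ± 9 MHz for integer k ≥ 0.
k=0: 9 MHz.
k=1: 19 MHz, 37 MHz.
k=2: 47 MHz, 65 MHz.
k=3: 75 MHz, 93 MHz.
Within [36 MHz, 51 MHz]: 37 MHz, 47 MHz.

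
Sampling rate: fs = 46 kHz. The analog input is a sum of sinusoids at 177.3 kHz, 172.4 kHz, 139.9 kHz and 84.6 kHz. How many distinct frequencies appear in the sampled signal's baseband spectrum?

fs/2 = 23 kHz.
177.3 kHz mod fs = 39.3 kHz.
39.3 kHz > fs/2 = 23 kHz, folds to fs − 39.3 kHz = 6.7 kHz.
172.4 kHz mod fs = 34.4 kHz.
34.4 kHz > fs/2 = 23 kHz, folds to fs − 34.4 kHz = 11.6 kHz.
139.9 kHz mod fs = 1.9 kHz.
1.9 kHz ≤ fs/2 = 23 kHz, appears at 1.9 kHz.
84.6 kHz mod fs = 38.6 kHz.
38.6 kHz > fs/2 = 23 kHz, folds to fs − 38.6 kHz = 7.4 kHz.
Distinct values: {1.9 kHz, 6.7 kHz, 7.4 kHz, 11.6 kHz} → 4.

4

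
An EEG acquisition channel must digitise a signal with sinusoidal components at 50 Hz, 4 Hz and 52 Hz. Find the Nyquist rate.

Highest-frequency component: 52 Hz.
Nyquist rate = 2 × 52 Hz = 104 Hz.

104 Hz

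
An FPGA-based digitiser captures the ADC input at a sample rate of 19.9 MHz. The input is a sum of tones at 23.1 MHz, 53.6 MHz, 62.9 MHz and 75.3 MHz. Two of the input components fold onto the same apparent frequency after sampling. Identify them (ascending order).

fs/2 = 9.95 MHz.
23.1 MHz mod fs = 3.2 MHz.
3.2 MHz ≤ fs/2 = 9.95 MHz, appears at 3.2 MHz.
53.6 MHz mod fs = 13.8 MHz.
13.8 MHz > fs/2 = 9.95 MHz, folds to fs − 13.8 MHz = 6.1 MHz.
62.9 MHz mod fs = 3.2 MHz.
3.2 MHz ≤ fs/2 = 9.95 MHz, appears at 3.2 MHz.
75.3 MHz mod fs = 15.6 MHz.
15.6 MHz > fs/2 = 9.95 MHz, folds to fs − 15.6 MHz = 4.3 MHz.
23.1 MHz and 62.9 MHz both map to 3.2 MHz.

23.1 MHz, 62.9 MHz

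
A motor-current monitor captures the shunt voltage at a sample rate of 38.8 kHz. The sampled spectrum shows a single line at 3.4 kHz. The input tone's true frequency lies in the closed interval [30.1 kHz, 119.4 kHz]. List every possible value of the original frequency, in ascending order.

Frequencies that alias to 3.4 kHz are k·fs ± 3.4 kHz for integer k ≥ 0.
k=0: 3.4 kHz.
k=1: 35.4 kHz, 42.2 kHz.
k=2: 74.2 kHz, 81 kHz.
k=3: 113 kHz, 119.8 kHz.
k=4: 151.8 kHz, 158.6 kHz.
Within [30.1 kHz, 119.4 kHz]: 35.4 kHz, 42.2 kHz, 74.2 kHz, 81 kHz, 113 kHz.

35.4 kHz, 42.2 kHz, 74.2 kHz, 81 kHz, 113 kHz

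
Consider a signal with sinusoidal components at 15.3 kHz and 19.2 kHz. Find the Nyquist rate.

Highest-frequency component: 19.2 kHz.
Nyquist rate = 2 × 19.2 kHz = 38.4 kHz.

38.4 kHz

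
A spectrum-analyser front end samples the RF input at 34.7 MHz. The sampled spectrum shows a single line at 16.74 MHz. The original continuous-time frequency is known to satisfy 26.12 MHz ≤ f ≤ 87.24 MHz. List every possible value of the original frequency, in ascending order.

51.44 MHz, 52.66 MHz, 86.14 MHz

Frequencies that alias to 16.74 MHz are k·fs ± 16.74 MHz for integer k ≥ 0.
k=0: 16.74 MHz.
k=1: 17.96 MHz, 51.44 MHz.
k=2: 52.66 MHz, 86.14 MHz.
k=3: 87.36 MHz, 120.84 MHz.
Within [26.12 MHz, 87.24 MHz]: 51.44 MHz, 52.66 MHz, 86.14 MHz.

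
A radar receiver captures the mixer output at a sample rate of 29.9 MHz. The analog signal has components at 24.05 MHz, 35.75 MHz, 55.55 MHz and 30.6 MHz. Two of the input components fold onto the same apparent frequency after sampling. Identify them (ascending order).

fs/2 = 14.95 MHz.
24.05 MHz > fs/2 = 14.95 MHz, folds to fs − 24.05 MHz = 5.85 MHz.
35.75 MHz mod fs = 5.85 MHz.
5.85 MHz ≤ fs/2 = 14.95 MHz, appears at 5.85 MHz.
55.55 MHz mod fs = 25.65 MHz.
25.65 MHz > fs/2 = 14.95 MHz, folds to fs − 25.65 MHz = 4.25 MHz.
30.6 MHz mod fs = 0.7 MHz.
0.7 MHz ≤ fs/2 = 14.95 MHz, appears at 0.7 MHz.
24.05 MHz and 35.75 MHz both map to 5.85 MHz.

24.05 MHz, 35.75 MHz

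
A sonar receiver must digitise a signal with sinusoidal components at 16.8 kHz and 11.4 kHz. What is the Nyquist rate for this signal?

33.6 kHz

Highest-frequency component: 16.8 kHz.
Nyquist rate = 2 × 16.8 kHz = 33.6 kHz.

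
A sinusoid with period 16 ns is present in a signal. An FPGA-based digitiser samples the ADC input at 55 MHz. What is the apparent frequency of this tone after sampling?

7.5 MHz

T = 16 ns → f = 1/T = 62.5 MHz.
62.5 MHz mod fs = 7.5 MHz.
7.5 MHz ≤ fs/2 = 27.5 MHz, appears at 7.5 MHz.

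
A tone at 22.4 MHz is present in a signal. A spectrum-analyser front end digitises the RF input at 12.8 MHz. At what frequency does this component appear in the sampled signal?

22.4 MHz mod fs = 9.6 MHz.
9.6 MHz > fs/2 = 6.4 MHz, folds to fs − 9.6 MHz = 3.2 MHz.

3.2 MHz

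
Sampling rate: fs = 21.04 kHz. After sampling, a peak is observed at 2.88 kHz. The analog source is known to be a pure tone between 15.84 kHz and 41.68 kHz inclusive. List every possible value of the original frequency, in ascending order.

Frequencies that alias to 2.88 kHz are k·fs ± 2.88 kHz for integer k ≥ 0.
k=0: 2.88 kHz.
k=1: 18.16 kHz, 23.92 kHz.
k=2: 39.2 kHz, 44.96 kHz.
k=3: 60.24 kHz, 66 kHz.
Within [15.84 kHz, 41.68 kHz]: 18.16 kHz, 23.92 kHz, 39.2 kHz.

18.16 kHz, 23.92 kHz, 39.2 kHz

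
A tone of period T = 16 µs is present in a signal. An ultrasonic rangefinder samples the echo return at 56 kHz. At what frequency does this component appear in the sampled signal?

T = 16 µs → f = 1/T = 62.5 kHz.
62.5 kHz mod fs = 6.5 kHz.
6.5 kHz ≤ fs/2 = 28 kHz, appears at 6.5 kHz.

6.5 kHz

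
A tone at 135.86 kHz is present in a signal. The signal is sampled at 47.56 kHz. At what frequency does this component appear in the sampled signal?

135.86 kHz mod fs = 40.74 kHz.
40.74 kHz > fs/2 = 23.78 kHz, folds to fs − 40.74 kHz = 6.82 kHz.

6.82 kHz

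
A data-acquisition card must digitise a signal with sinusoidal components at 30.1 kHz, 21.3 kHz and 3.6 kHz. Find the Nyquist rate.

60.2 kHz

Highest-frequency component: 30.1 kHz.
Nyquist rate = 2 × 30.1 kHz = 60.2 kHz.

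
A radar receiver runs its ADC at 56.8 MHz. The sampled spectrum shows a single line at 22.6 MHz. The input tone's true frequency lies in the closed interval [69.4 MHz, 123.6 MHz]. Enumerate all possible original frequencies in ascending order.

Frequencies that alias to 22.6 MHz are k·fs ± 22.6 MHz for integer k ≥ 0.
k=0: 22.6 MHz.
k=1: 34.2 MHz, 79.4 MHz.
k=2: 91 MHz, 136.2 MHz.
k=3: 147.8 MHz, 193 MHz.
Within [69.4 MHz, 123.6 MHz]: 79.4 MHz, 91 MHz.

79.4 MHz, 91 MHz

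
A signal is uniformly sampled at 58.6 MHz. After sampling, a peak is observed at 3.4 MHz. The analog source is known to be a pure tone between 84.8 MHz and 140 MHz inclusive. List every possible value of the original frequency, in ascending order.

113.8 MHz, 120.6 MHz

Frequencies that alias to 3.4 MHz are k·fs ± 3.4 MHz for integer k ≥ 0.
k=0: 3.4 MHz.
k=1: 55.2 MHz, 62 MHz.
k=2: 113.8 MHz, 120.6 MHz.
k=3: 172.4 MHz, 179.2 MHz.
Within [84.8 MHz, 140 MHz]: 113.8 MHz, 120.6 MHz.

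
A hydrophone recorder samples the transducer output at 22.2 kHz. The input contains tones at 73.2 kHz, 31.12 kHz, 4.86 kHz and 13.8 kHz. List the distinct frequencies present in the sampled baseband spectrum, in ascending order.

4.86 kHz, 6.6 kHz, 8.4 kHz, 8.92 kHz

fs/2 = 11.1 kHz.
73.2 kHz mod fs = 6.6 kHz.
6.6 kHz ≤ fs/2 = 11.1 kHz, appears at 6.6 kHz.
31.12 kHz mod fs = 8.92 kHz.
8.92 kHz ≤ fs/2 = 11.1 kHz, appears at 8.92 kHz.
4.86 kHz ≤ fs/2 = 11.1 kHz, passes unchanged.
13.8 kHz > fs/2 = 11.1 kHz, folds to fs − 13.8 kHz = 8.4 kHz.
Distinct values: {4.86 kHz, 6.6 kHz, 8.4 kHz, 8.92 kHz}.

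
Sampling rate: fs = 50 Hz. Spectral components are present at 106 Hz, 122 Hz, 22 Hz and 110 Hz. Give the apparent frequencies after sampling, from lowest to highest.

fs/2 = 25 Hz.
106 Hz mod fs = 6 Hz.
6 Hz ≤ fs/2 = 25 Hz, appears at 6 Hz.
122 Hz mod fs = 22 Hz.
22 Hz ≤ fs/2 = 25 Hz, appears at 22 Hz.
22 Hz ≤ fs/2 = 25 Hz, passes unchanged.
110 Hz mod fs = 10 Hz.
10 Hz ≤ fs/2 = 25 Hz, appears at 10 Hz.
Distinct values: {6 Hz, 10 Hz, 22 Hz}.

6 Hz, 10 Hz, 22 Hz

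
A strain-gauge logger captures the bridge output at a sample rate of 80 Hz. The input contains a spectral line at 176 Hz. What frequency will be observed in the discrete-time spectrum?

16 Hz

176 Hz mod fs = 16 Hz.
16 Hz ≤ fs/2 = 40 Hz, appears at 16 Hz.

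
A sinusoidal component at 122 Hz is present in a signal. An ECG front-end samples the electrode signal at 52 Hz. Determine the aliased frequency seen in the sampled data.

18 Hz

122 Hz mod fs = 18 Hz.
18 Hz ≤ fs/2 = 26 Hz, appears at 18 Hz.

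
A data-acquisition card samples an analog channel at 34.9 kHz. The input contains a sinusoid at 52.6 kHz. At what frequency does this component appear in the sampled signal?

52.6 kHz mod fs = 17.7 kHz.
17.7 kHz > fs/2 = 17.45 kHz, folds to fs − 17.7 kHz = 17.2 kHz.

17.2 kHz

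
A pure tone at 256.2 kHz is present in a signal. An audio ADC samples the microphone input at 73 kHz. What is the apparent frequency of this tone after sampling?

35.8 kHz

256.2 kHz mod fs = 37.2 kHz.
37.2 kHz > fs/2 = 36.5 kHz, folds to fs − 37.2 kHz = 35.8 kHz.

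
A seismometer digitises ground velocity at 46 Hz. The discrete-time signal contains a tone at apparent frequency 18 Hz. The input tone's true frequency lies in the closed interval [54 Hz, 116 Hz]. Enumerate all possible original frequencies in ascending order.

64 Hz, 74 Hz, 110 Hz

Frequencies that alias to 18 Hz are k·fs ± 18 Hz for integer k ≥ 0.
k=0: 18 Hz.
k=1: 28 Hz, 64 Hz.
k=2: 74 Hz, 110 Hz.
k=3: 120 Hz, 156 Hz.
Within [54 Hz, 116 Hz]: 64 Hz, 74 Hz, 110 Hz.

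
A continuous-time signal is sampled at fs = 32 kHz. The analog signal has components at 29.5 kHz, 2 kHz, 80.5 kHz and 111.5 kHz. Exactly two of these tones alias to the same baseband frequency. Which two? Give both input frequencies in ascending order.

fs/2 = 16 kHz.
29.5 kHz > fs/2 = 16 kHz, folds to fs − 29.5 kHz = 2.5 kHz.
2 kHz ≤ fs/2 = 16 kHz, passes unchanged.
80.5 kHz mod fs = 16.5 kHz.
16.5 kHz > fs/2 = 16 kHz, folds to fs − 16.5 kHz = 15.5 kHz.
111.5 kHz mod fs = 15.5 kHz.
15.5 kHz ≤ fs/2 = 16 kHz, appears at 15.5 kHz.
80.5 kHz and 111.5 kHz both map to 15.5 kHz.

80.5 kHz, 111.5 kHz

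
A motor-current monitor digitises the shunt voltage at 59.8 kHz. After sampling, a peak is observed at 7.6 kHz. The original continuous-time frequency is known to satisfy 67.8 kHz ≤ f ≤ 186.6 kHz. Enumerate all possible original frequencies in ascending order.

Frequencies that alias to 7.6 kHz are k·fs ± 7.6 kHz for integer k ≥ 0.
k=0: 7.6 kHz.
k=1: 52.2 kHz, 67.4 kHz.
k=2: 112 kHz, 127.2 kHz.
k=3: 171.8 kHz, 187 kHz.
k=4: 231.6 kHz, 246.8 kHz.
Within [67.8 kHz, 186.6 kHz]: 112 kHz, 127.2 kHz, 171.8 kHz.

112 kHz, 127.2 kHz, 171.8 kHz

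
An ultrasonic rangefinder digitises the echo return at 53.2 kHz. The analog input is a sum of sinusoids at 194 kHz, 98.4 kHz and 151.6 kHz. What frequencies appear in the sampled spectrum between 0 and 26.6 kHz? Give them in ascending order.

8 kHz, 18.8 kHz

fs/2 = 26.6 kHz.
194 kHz mod fs = 34.4 kHz.
34.4 kHz > fs/2 = 26.6 kHz, folds to fs − 34.4 kHz = 18.8 kHz.
98.4 kHz mod fs = 45.2 kHz.
45.2 kHz > fs/2 = 26.6 kHz, folds to fs − 45.2 kHz = 8 kHz.
151.6 kHz mod fs = 45.2 kHz.
45.2 kHz > fs/2 = 26.6 kHz, folds to fs − 45.2 kHz = 8 kHz.
Distinct values: {8 kHz, 18.8 kHz}.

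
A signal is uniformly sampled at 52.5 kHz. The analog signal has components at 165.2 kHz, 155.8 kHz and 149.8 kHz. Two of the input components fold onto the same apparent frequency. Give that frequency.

fs/2 = 26.25 kHz.
165.2 kHz mod fs = 7.7 kHz.
7.7 kHz ≤ fs/2 = 26.25 kHz, appears at 7.7 kHz.
155.8 kHz mod fs = 50.8 kHz.
50.8 kHz > fs/2 = 26.25 kHz, folds to fs − 50.8 kHz = 1.7 kHz.
149.8 kHz mod fs = 44.8 kHz.
44.8 kHz > fs/2 = 26.25 kHz, folds to fs − 44.8 kHz = 7.7 kHz.
149.8 kHz and 165.2 kHz both map to 7.7 kHz.

7.7 kHz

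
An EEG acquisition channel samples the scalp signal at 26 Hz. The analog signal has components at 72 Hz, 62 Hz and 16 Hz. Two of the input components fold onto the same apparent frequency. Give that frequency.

fs/2 = 13 Hz.
72 Hz mod fs = 20 Hz.
20 Hz > fs/2 = 13 Hz, folds to fs − 20 Hz = 6 Hz.
62 Hz mod fs = 10 Hz.
10 Hz ≤ fs/2 = 13 Hz, appears at 10 Hz.
16 Hz > fs/2 = 13 Hz, folds to fs − 16 Hz = 10 Hz.
16 Hz and 62 Hz both map to 10 Hz.

10 Hz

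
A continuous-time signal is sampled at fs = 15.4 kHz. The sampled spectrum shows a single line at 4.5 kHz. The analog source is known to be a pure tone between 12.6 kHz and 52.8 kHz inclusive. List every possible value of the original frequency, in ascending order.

Frequencies that alias to 4.5 kHz are k·fs ± 4.5 kHz for integer k ≥ 0.
k=0: 4.5 kHz.
k=1: 10.9 kHz, 19.9 kHz.
k=2: 26.3 kHz, 35.3 kHz.
k=3: 41.7 kHz, 50.7 kHz.
k=4: 57.1 kHz, 66.1 kHz.
Within [12.6 kHz, 52.8 kHz]: 19.9 kHz, 26.3 kHz, 35.3 kHz, 41.7 kHz, 50.7 kHz.

19.9 kHz, 26.3 kHz, 35.3 kHz, 41.7 kHz, 50.7 kHz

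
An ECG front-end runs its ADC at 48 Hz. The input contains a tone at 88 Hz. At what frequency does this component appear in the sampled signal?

8 Hz

88 Hz mod fs = 40 Hz.
40 Hz > fs/2 = 24 Hz, folds to fs − 40 Hz = 8 Hz.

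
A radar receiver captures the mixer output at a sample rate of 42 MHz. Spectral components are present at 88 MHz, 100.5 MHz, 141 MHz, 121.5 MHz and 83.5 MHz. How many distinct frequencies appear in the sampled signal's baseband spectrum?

fs/2 = 21 MHz.
88 MHz mod fs = 4 MHz.
4 MHz ≤ fs/2 = 21 MHz, appears at 4 MHz.
100.5 MHz mod fs = 16.5 MHz.
16.5 MHz ≤ fs/2 = 21 MHz, appears at 16.5 MHz.
141 MHz mod fs = 15 MHz.
15 MHz ≤ fs/2 = 21 MHz, appears at 15 MHz.
121.5 MHz mod fs = 37.5 MHz.
37.5 MHz > fs/2 = 21 MHz, folds to fs − 37.5 MHz = 4.5 MHz.
83.5 MHz mod fs = 41.5 MHz.
41.5 MHz > fs/2 = 21 MHz, folds to fs − 41.5 MHz = 0.5 MHz.
Distinct values: {0.5 MHz, 4 MHz, 4.5 MHz, 15 MHz, 16.5 MHz} → 5.

5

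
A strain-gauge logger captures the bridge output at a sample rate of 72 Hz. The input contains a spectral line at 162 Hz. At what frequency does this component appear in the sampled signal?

18 Hz

162 Hz mod fs = 18 Hz.
18 Hz ≤ fs/2 = 36 Hz, appears at 18 Hz.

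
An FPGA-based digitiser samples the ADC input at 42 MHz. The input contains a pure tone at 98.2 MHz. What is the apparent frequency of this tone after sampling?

14.2 MHz

98.2 MHz mod fs = 14.2 MHz.
14.2 MHz ≤ fs/2 = 21 MHz, appears at 14.2 MHz.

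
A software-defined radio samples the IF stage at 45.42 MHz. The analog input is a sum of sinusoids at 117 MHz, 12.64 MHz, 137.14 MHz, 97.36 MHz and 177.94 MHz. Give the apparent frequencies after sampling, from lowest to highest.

fs/2 = 22.71 MHz.
117 MHz mod fs = 26.16 MHz.
26.16 MHz > fs/2 = 22.71 MHz, folds to fs − 26.16 MHz = 19.26 MHz.
12.64 MHz ≤ fs/2 = 22.71 MHz, passes unchanged.
137.14 MHz mod fs = 0.88 MHz.
0.88 MHz ≤ fs/2 = 22.71 MHz, appears at 0.88 MHz.
97.36 MHz mod fs = 6.52 MHz.
6.52 MHz ≤ fs/2 = 22.71 MHz, appears at 6.52 MHz.
177.94 MHz mod fs = 41.68 MHz.
41.68 MHz > fs/2 = 22.71 MHz, folds to fs − 41.68 MHz = 3.74 MHz.
Distinct values: {0.88 MHz, 3.74 MHz, 6.52 MHz, 12.64 MHz, 19.26 MHz}.

0.88 MHz, 3.74 MHz, 6.52 MHz, 12.64 MHz, 19.26 MHz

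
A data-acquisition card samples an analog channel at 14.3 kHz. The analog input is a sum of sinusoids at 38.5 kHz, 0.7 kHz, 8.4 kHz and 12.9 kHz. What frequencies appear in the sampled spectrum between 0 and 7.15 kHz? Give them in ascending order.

fs/2 = 7.15 kHz.
38.5 kHz mod fs = 9.9 kHz.
9.9 kHz > fs/2 = 7.15 kHz, folds to fs − 9.9 kHz = 4.4 kHz.
0.7 kHz ≤ fs/2 = 7.15 kHz, passes unchanged.
8.4 kHz > fs/2 = 7.15 kHz, folds to fs − 8.4 kHz = 5.9 kHz.
12.9 kHz > fs/2 = 7.15 kHz, folds to fs − 12.9 kHz = 1.4 kHz.
Distinct values: {0.7 kHz, 1.4 kHz, 4.4 kHz, 5.9 kHz}.

0.7 kHz, 1.4 kHz, 4.4 kHz, 5.9 kHz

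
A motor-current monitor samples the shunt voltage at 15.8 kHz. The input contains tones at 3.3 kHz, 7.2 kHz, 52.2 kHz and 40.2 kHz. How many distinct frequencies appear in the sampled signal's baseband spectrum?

3

fs/2 = 7.9 kHz.
3.3 kHz ≤ fs/2 = 7.9 kHz, passes unchanged.
7.2 kHz ≤ fs/2 = 7.9 kHz, passes unchanged.
52.2 kHz mod fs = 4.8 kHz.
4.8 kHz ≤ fs/2 = 7.9 kHz, appears at 4.8 kHz.
40.2 kHz mod fs = 8.6 kHz.
8.6 kHz > fs/2 = 7.9 kHz, folds to fs − 8.6 kHz = 7.2 kHz.
Distinct values: {3.3 kHz, 4.8 kHz, 7.2 kHz} → 3.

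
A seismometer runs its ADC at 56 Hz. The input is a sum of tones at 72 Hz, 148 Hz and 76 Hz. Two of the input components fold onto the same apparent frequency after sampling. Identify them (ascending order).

fs/2 = 28 Hz.
72 Hz mod fs = 16 Hz.
16 Hz ≤ fs/2 = 28 Hz, appears at 16 Hz.
148 Hz mod fs = 36 Hz.
36 Hz > fs/2 = 28 Hz, folds to fs − 36 Hz = 20 Hz.
76 Hz mod fs = 20 Hz.
20 Hz ≤ fs/2 = 28 Hz, appears at 20 Hz.
76 Hz and 148 Hz both map to 20 Hz.

76 Hz, 148 Hz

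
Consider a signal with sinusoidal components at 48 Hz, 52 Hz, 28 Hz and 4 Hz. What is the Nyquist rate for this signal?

Highest-frequency component: 52 Hz.
Nyquist rate = 2 × 52 Hz = 104 Hz.

104 Hz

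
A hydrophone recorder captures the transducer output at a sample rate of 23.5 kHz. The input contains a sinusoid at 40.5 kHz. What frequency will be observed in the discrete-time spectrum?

6.5 kHz

40.5 kHz mod fs = 17 kHz.
17 kHz > fs/2 = 11.75 kHz, folds to fs − 17 kHz = 6.5 kHz.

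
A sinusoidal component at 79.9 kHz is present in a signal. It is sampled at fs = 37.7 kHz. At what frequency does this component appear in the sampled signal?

4.5 kHz

79.9 kHz mod fs = 4.5 kHz.
4.5 kHz ≤ fs/2 = 18.85 kHz, appears at 4.5 kHz.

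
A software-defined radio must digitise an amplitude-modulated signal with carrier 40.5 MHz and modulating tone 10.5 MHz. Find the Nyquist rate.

AM sidebands sit at fc ± fm = 30 MHz and 51 MHz.
Highest-frequency component: 51 MHz.
Nyquist rate = 2 × 51 MHz = 102 MHz.

102 MHz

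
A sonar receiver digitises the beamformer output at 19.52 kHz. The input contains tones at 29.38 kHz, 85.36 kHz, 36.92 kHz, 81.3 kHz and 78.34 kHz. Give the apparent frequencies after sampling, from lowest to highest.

0.26 kHz, 2.12 kHz, 3.22 kHz, 7.28 kHz, 9.66 kHz

fs/2 = 9.76 kHz.
29.38 kHz mod fs = 9.86 kHz.
9.86 kHz > fs/2 = 9.76 kHz, folds to fs − 9.86 kHz = 9.66 kHz.
85.36 kHz mod fs = 7.28 kHz.
7.28 kHz ≤ fs/2 = 9.76 kHz, appears at 7.28 kHz.
36.92 kHz mod fs = 17.4 kHz.
17.4 kHz > fs/2 = 9.76 kHz, folds to fs − 17.4 kHz = 2.12 kHz.
81.3 kHz mod fs = 3.22 kHz.
3.22 kHz ≤ fs/2 = 9.76 kHz, appears at 3.22 kHz.
78.34 kHz mod fs = 0.26 kHz.
0.26 kHz ≤ fs/2 = 9.76 kHz, appears at 0.26 kHz.
Distinct values: {0.26 kHz, 2.12 kHz, 3.22 kHz, 7.28 kHz, 9.66 kHz}.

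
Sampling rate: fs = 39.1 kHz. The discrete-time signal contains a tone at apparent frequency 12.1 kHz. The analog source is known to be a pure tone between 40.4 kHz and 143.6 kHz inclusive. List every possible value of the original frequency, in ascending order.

Frequencies that alias to 12.1 kHz are k·fs ± 12.1 kHz for integer k ≥ 0.
k=0: 12.1 kHz.
k=1: 27 kHz, 51.2 kHz.
k=2: 66.1 kHz, 90.3 kHz.
k=3: 105.2 kHz, 129.4 kHz.
k=4: 144.3 kHz, 168.5 kHz.
Within [40.4 kHz, 143.6 kHz]: 51.2 kHz, 66.1 kHz, 90.3 kHz, 105.2 kHz, 129.4 kHz.

51.2 kHz, 66.1 kHz, 90.3 kHz, 105.2 kHz, 129.4 kHz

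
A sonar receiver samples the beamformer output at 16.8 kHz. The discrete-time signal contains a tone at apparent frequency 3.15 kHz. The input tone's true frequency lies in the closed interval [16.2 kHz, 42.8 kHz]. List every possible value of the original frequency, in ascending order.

19.95 kHz, 30.45 kHz, 36.75 kHz

Frequencies that alias to 3.15 kHz are k·fs ± 3.15 kHz for integer k ≥ 0.
k=0: 3.15 kHz.
k=1: 13.65 kHz, 19.95 kHz.
k=2: 30.45 kHz, 36.75 kHz.
k=3: 47.25 kHz, 53.55 kHz.
Within [16.2 kHz, 42.8 kHz]: 19.95 kHz, 30.45 kHz, 36.75 kHz.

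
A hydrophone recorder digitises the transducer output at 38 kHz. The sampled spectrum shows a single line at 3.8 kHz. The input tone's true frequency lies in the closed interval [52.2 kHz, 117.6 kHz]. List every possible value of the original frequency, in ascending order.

Frequencies that alias to 3.8 kHz are k·fs ± 3.8 kHz for integer k ≥ 0.
k=0: 3.8 kHz.
k=1: 34.2 kHz, 41.8 kHz.
k=2: 72.2 kHz, 79.8 kHz.
k=3: 110.2 kHz, 117.8 kHz.
k=4: 148.2 kHz, 155.8 kHz.
Within [52.2 kHz, 117.6 kHz]: 72.2 kHz, 79.8 kHz, 110.2 kHz.

72.2 kHz, 79.8 kHz, 110.2 kHz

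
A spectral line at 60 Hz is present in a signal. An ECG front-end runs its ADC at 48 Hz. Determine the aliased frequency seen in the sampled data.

60 Hz mod fs = 12 Hz.
12 Hz ≤ fs/2 = 24 Hz, appears at 12 Hz.

12 Hz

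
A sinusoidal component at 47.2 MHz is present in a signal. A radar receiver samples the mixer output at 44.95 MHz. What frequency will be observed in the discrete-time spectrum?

2.25 MHz

47.2 MHz mod fs = 2.25 MHz.
2.25 MHz ≤ fs/2 = 22.475 MHz, appears at 2.25 MHz.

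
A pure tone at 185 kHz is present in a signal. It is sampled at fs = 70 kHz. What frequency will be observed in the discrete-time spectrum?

25 kHz

185 kHz mod fs = 45 kHz.
45 kHz > fs/2 = 35 kHz, folds to fs − 45 kHz = 25 kHz.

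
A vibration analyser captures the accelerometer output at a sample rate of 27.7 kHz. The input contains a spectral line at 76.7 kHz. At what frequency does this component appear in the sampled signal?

6.4 kHz

76.7 kHz mod fs = 21.3 kHz.
21.3 kHz > fs/2 = 13.85 kHz, folds to fs − 21.3 kHz = 6.4 kHz.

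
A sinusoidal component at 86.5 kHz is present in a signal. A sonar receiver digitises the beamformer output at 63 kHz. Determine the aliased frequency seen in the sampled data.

86.5 kHz mod fs = 23.5 kHz.
23.5 kHz ≤ fs/2 = 31.5 kHz, appears at 23.5 kHz.

23.5 kHz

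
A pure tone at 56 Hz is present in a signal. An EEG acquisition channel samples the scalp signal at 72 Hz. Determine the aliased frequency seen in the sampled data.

56 Hz > fs/2 = 36 Hz, folds to fs − 56 Hz = 16 Hz.

16 Hz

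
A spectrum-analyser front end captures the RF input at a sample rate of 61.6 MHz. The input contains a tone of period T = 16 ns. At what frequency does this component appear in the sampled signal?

0.9 MHz

T = 16 ns → f = 1/T = 62.5 MHz.
62.5 MHz mod fs = 0.9 MHz.
0.9 MHz ≤ fs/2 = 30.8 MHz, appears at 0.9 MHz.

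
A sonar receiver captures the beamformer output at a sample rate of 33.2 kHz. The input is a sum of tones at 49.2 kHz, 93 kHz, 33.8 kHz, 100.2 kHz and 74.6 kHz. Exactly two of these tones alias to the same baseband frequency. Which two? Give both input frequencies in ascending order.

fs/2 = 16.6 kHz.
49.2 kHz mod fs = 16 kHz.
16 kHz ≤ fs/2 = 16.6 kHz, appears at 16 kHz.
93 kHz mod fs = 26.6 kHz.
26.6 kHz > fs/2 = 16.6 kHz, folds to fs − 26.6 kHz = 6.6 kHz.
33.8 kHz mod fs = 0.6 kHz.
0.6 kHz ≤ fs/2 = 16.6 kHz, appears at 0.6 kHz.
100.2 kHz mod fs = 0.6 kHz.
0.6 kHz ≤ fs/2 = 16.6 kHz, appears at 0.6 kHz.
74.6 kHz mod fs = 8.2 kHz.
8.2 kHz ≤ fs/2 = 16.6 kHz, appears at 8.2 kHz.
33.8 kHz and 100.2 kHz both map to 0.6 kHz.

33.8 kHz, 100.2 kHz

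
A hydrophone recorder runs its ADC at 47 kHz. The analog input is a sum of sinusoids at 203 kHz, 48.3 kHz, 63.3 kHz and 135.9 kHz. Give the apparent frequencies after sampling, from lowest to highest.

fs/2 = 23.5 kHz.
203 kHz mod fs = 15 kHz.
15 kHz ≤ fs/2 = 23.5 kHz, appears at 15 kHz.
48.3 kHz mod fs = 1.3 kHz.
1.3 kHz ≤ fs/2 = 23.5 kHz, appears at 1.3 kHz.
63.3 kHz mod fs = 16.3 kHz.
16.3 kHz ≤ fs/2 = 23.5 kHz, appears at 16.3 kHz.
135.9 kHz mod fs = 41.9 kHz.
41.9 kHz > fs/2 = 23.5 kHz, folds to fs − 41.9 kHz = 5.1 kHz.
Distinct values: {1.3 kHz, 5.1 kHz, 15 kHz, 16.3 kHz}.

1.3 kHz, 5.1 kHz, 15 kHz, 16.3 kHz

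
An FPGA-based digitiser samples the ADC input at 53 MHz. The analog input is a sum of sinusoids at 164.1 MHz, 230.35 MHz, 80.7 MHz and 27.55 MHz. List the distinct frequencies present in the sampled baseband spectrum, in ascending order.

fs/2 = 26.5 MHz.
164.1 MHz mod fs = 5.1 MHz.
5.1 MHz ≤ fs/2 = 26.5 MHz, appears at 5.1 MHz.
230.35 MHz mod fs = 18.35 MHz.
18.35 MHz ≤ fs/2 = 26.5 MHz, appears at 18.35 MHz.
80.7 MHz mod fs = 27.7 MHz.
27.7 MHz > fs/2 = 26.5 MHz, folds to fs − 27.7 MHz = 25.3 MHz.
27.55 MHz > fs/2 = 26.5 MHz, folds to fs − 27.55 MHz = 25.45 MHz.
Distinct values: {5.1 MHz, 18.35 MHz, 25.3 MHz, 25.45 MHz}.

5.1 MHz, 18.35 MHz, 25.3 MHz, 25.45 MHz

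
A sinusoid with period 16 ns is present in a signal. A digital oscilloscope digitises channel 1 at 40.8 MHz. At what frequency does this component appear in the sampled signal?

T = 16 ns → f = 1/T = 62.5 MHz.
62.5 MHz mod fs = 21.7 MHz.
21.7 MHz > fs/2 = 20.4 MHz, folds to fs − 21.7 MHz = 19.1 MHz.

19.1 MHz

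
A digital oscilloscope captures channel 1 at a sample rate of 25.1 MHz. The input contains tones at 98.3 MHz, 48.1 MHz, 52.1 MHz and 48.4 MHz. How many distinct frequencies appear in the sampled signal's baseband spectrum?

fs/2 = 12.55 MHz.
98.3 MHz mod fs = 23 MHz.
23 MHz > fs/2 = 12.55 MHz, folds to fs − 23 MHz = 2.1 MHz.
48.1 MHz mod fs = 23 MHz.
23 MHz > fs/2 = 12.55 MHz, folds to fs − 23 MHz = 2.1 MHz.
52.1 MHz mod fs = 1.9 MHz.
1.9 MHz ≤ fs/2 = 12.55 MHz, appears at 1.9 MHz.
48.4 MHz mod fs = 23.3 MHz.
23.3 MHz > fs/2 = 12.55 MHz, folds to fs − 23.3 MHz = 1.8 MHz.
Distinct values: {1.8 MHz, 1.9 MHz, 2.1 MHz} → 3.

3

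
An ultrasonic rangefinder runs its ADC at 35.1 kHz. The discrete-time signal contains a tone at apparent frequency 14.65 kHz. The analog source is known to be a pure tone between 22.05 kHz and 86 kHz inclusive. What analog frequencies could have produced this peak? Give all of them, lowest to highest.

49.75 kHz, 55.55 kHz, 84.85 kHz

Frequencies that alias to 14.65 kHz are k·fs ± 14.65 kHz for integer k ≥ 0.
k=0: 14.65 kHz.
k=1: 20.45 kHz, 49.75 kHz.
k=2: 55.55 kHz, 84.85 kHz.
k=3: 90.65 kHz, 119.95 kHz.
Within [22.05 kHz, 86 kHz]: 49.75 kHz, 55.55 kHz, 84.85 kHz.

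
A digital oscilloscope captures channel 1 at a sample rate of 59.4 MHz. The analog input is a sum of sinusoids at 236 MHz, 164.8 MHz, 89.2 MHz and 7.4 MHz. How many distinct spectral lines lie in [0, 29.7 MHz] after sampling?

fs/2 = 29.7 MHz.
236 MHz mod fs = 57.8 MHz.
57.8 MHz > fs/2 = 29.7 MHz, folds to fs − 57.8 MHz = 1.6 MHz.
164.8 MHz mod fs = 46 MHz.
46 MHz > fs/2 = 29.7 MHz, folds to fs − 46 MHz = 13.4 MHz.
89.2 MHz mod fs = 29.8 MHz.
29.8 MHz > fs/2 = 29.7 MHz, folds to fs − 29.8 MHz = 29.6 MHz.
7.4 MHz ≤ fs/2 = 29.7 MHz, passes unchanged.
Distinct values: {1.6 MHz, 7.4 MHz, 13.4 MHz, 29.6 MHz} → 4.

4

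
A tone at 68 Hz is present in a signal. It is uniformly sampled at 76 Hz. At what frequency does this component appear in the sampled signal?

8 Hz

68 Hz > fs/2 = 38 Hz, folds to fs − 68 Hz = 8 Hz.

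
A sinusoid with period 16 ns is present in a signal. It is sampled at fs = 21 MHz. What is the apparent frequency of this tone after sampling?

T = 16 ns → f = 1/T = 62.5 MHz.
62.5 MHz mod fs = 20.5 MHz.
20.5 MHz > fs/2 = 10.5 MHz, folds to fs − 20.5 MHz = 0.5 MHz.

0.5 MHz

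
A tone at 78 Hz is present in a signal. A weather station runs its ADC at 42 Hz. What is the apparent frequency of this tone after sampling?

6 Hz

78 Hz mod fs = 36 Hz.
36 Hz > fs/2 = 21 Hz, folds to fs − 36 Hz = 6 Hz.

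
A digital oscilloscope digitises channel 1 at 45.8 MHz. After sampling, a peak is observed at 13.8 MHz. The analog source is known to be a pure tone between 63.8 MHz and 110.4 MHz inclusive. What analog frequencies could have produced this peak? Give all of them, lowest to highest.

Frequencies that alias to 13.8 MHz are k·fs ± 13.8 MHz for integer k ≥ 0.
k=0: 13.8 MHz.
k=1: 32 MHz, 59.6 MHz.
k=2: 77.8 MHz, 105.4 MHz.
k=3: 123.6 MHz, 151.2 MHz.
Within [63.8 MHz, 110.4 MHz]: 77.8 MHz, 105.4 MHz.

77.8 MHz, 105.4 MHz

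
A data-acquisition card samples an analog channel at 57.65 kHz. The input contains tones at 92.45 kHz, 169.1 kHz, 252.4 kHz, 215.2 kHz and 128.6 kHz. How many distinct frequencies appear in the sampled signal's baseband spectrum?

5

fs/2 = 28.825 kHz.
92.45 kHz mod fs = 34.8 kHz.
34.8 kHz > fs/2 = 28.825 kHz, folds to fs − 34.8 kHz = 22.85 kHz.
169.1 kHz mod fs = 53.8 kHz.
53.8 kHz > fs/2 = 28.825 kHz, folds to fs − 53.8 kHz = 3.85 kHz.
252.4 kHz mod fs = 21.8 kHz.
21.8 kHz ≤ fs/2 = 28.825 kHz, appears at 21.8 kHz.
215.2 kHz mod fs = 42.25 kHz.
42.25 kHz > fs/2 = 28.825 kHz, folds to fs − 42.25 kHz = 15.4 kHz.
128.6 kHz mod fs = 13.3 kHz.
13.3 kHz ≤ fs/2 = 28.825 kHz, appears at 13.3 kHz.
Distinct values: {3.85 kHz, 13.3 kHz, 15.4 kHz, 21.8 kHz, 22.85 kHz} → 5.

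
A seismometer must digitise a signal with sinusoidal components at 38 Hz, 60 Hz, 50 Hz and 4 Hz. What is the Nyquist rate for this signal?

120 Hz

Highest-frequency component: 60 Hz.
Nyquist rate = 2 × 60 Hz = 120 Hz.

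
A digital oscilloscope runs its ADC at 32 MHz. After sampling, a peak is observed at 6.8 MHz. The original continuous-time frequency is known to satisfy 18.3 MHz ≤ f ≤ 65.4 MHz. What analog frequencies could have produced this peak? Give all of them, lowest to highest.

25.2 MHz, 38.8 MHz, 57.2 MHz

Frequencies that alias to 6.8 MHz are k·fs ± 6.8 MHz for integer k ≥ 0.
k=0: 6.8 MHz.
k=1: 25.2 MHz, 38.8 MHz.
k=2: 57.2 MHz, 70.8 MHz.
k=3: 89.2 MHz, 102.8 MHz.
Within [18.3 MHz, 65.4 MHz]: 25.2 MHz, 38.8 MHz, 57.2 MHz.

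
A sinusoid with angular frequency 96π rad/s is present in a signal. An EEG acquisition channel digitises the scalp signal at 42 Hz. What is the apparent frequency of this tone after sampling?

ω = 96π rad/s → f = ω/(2π) = 48 Hz.
48 Hz mod fs = 6 Hz.
6 Hz ≤ fs/2 = 21 Hz, appears at 6 Hz.

6 Hz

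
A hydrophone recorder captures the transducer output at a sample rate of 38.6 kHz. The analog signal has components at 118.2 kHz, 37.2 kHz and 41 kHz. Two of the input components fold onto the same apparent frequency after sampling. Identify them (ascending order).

fs/2 = 19.3 kHz.
118.2 kHz mod fs = 2.4 kHz.
2.4 kHz ≤ fs/2 = 19.3 kHz, appears at 2.4 kHz.
37.2 kHz > fs/2 = 19.3 kHz, folds to fs − 37.2 kHz = 1.4 kHz.
41 kHz mod fs = 2.4 kHz.
2.4 kHz ≤ fs/2 = 19.3 kHz, appears at 2.4 kHz.
41 kHz and 118.2 kHz both map to 2.4 kHz.

41 kHz, 118.2 kHz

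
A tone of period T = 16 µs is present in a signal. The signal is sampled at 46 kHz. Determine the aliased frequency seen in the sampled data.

T = 16 µs → f = 1/T = 62.5 kHz.
62.5 kHz mod fs = 16.5 kHz.
16.5 kHz ≤ fs/2 = 23 kHz, appears at 16.5 kHz.

16.5 kHz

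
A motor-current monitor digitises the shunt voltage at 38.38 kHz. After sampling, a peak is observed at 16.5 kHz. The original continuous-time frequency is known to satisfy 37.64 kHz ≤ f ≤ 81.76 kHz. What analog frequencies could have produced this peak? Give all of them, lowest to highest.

54.88 kHz, 60.26 kHz

Frequencies that alias to 16.5 kHz are k·fs ± 16.5 kHz for integer k ≥ 0.
k=0: 16.5 kHz.
k=1: 21.88 kHz, 54.88 kHz.
k=2: 60.26 kHz, 93.26 kHz.
k=3: 98.64 kHz, 131.64 kHz.
Within [37.64 kHz, 81.76 kHz]: 54.88 kHz, 60.26 kHz.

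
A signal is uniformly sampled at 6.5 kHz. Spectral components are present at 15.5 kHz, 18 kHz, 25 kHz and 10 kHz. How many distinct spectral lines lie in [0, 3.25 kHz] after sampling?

4

fs/2 = 3.25 kHz.
15.5 kHz mod fs = 2.5 kHz.
2.5 kHz ≤ fs/2 = 3.25 kHz, appears at 2.5 kHz.
18 kHz mod fs = 5 kHz.
5 kHz > fs/2 = 3.25 kHz, folds to fs − 5 kHz = 1.5 kHz.
25 kHz mod fs = 5.5 kHz.
5.5 kHz > fs/2 = 3.25 kHz, folds to fs − 5.5 kHz = 1 kHz.
10 kHz mod fs = 3.5 kHz.
3.5 kHz > fs/2 = 3.25 kHz, folds to fs − 3.5 kHz = 3 kHz.
Distinct values: {1 kHz, 1.5 kHz, 2.5 kHz, 3 kHz} → 4.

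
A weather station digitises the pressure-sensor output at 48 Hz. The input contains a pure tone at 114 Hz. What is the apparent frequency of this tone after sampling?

114 Hz mod fs = 18 Hz.
18 Hz ≤ fs/2 = 24 Hz, appears at 18 Hz.

18 Hz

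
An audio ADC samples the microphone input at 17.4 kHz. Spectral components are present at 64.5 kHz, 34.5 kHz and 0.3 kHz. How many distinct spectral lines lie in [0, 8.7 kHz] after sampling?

2

fs/2 = 8.7 kHz.
64.5 kHz mod fs = 12.3 kHz.
12.3 kHz > fs/2 = 8.7 kHz, folds to fs − 12.3 kHz = 5.1 kHz.
34.5 kHz mod fs = 17.1 kHz.
17.1 kHz > fs/2 = 8.7 kHz, folds to fs − 17.1 kHz = 0.3 kHz.
0.3 kHz ≤ fs/2 = 8.7 kHz, passes unchanged.
Distinct values: {0.3 kHz, 5.1 kHz} → 2.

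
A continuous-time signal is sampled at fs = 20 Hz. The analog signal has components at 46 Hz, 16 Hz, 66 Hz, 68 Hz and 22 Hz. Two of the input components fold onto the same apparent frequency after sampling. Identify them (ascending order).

46 Hz, 66 Hz

fs/2 = 10 Hz.
46 Hz mod fs = 6 Hz.
6 Hz ≤ fs/2 = 10 Hz, appears at 6 Hz.
16 Hz > fs/2 = 10 Hz, folds to fs − 16 Hz = 4 Hz.
66 Hz mod fs = 6 Hz.
6 Hz ≤ fs/2 = 10 Hz, appears at 6 Hz.
68 Hz mod fs = 8 Hz.
8 Hz ≤ fs/2 = 10 Hz, appears at 8 Hz.
22 Hz mod fs = 2 Hz.
2 Hz ≤ fs/2 = 10 Hz, appears at 2 Hz.
46 Hz and 66 Hz both map to 6 Hz.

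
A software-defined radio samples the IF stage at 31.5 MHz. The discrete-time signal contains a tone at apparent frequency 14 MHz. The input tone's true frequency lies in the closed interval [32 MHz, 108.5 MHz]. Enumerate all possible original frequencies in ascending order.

45.5 MHz, 49 MHz, 77 MHz, 80.5 MHz, 108.5 MHz

Frequencies that alias to 14 MHz are k·fs ± 14 MHz for integer k ≥ 0.
k=0: 14 MHz.
k=1: 17.5 MHz, 45.5 MHz.
k=2: 49 MHz, 77 MHz.
k=3: 80.5 MHz, 108.5 MHz.
k=4: 112 MHz, 140 MHz.
Within [32 MHz, 108.5 MHz]: 45.5 MHz, 49 MHz, 77 MHz, 80.5 MHz, 108.5 MHz.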